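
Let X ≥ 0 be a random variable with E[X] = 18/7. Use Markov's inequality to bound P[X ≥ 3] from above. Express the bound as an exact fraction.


μ = E[X] = 18/7, a = 3.
Markov: P[X ≥ 3] ≤ μ/a = (18/7)/3 = 6/7.
Numerically: ≈ 0.857143.
(Since a = 3 > μ = 2.571429, the bound 6/7 is < 1 and informative.)

P[X ≥ 3] ≤ 6/7 ≈ 0.857143.


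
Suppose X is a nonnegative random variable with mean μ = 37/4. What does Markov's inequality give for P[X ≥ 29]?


μ = E[X] = 37/4, a = 29.
Markov: P[X ≥ 29] ≤ μ/a = (37/4)/29 = 37/116.
Numerically: ≈ 0.31897.
(Since a = 29 > μ = 9.25000, the bound 37/116 is < 1 and informative.)

P[X ≥ 29] ≤ 37/116 ≈ 0.31897.


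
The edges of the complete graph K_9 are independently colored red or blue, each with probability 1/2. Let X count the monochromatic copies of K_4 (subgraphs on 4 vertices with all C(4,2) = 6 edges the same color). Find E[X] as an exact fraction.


Let X = Σ_S X_S over the C(9, 4) = 126 subsets S of size 4, where X_S = 1 if the K_4 on S is monochromatic.
For a fixed S, the K_4 on S has C(4, 2) = 6 edges. P[all 6 edges red] = (1/2)^6, and likewise for blue, so P[monochromatic] = 2·(1/2)^6 = 2^{1 − 6} = 1/32.
By linearity of expectation: E[X] = C(9, 4) · 2^{1 − 6} = 126 · 1/32 = 63/16.
Numerically: E[X] ≈ 3.93750.

E[X] = C(9,4)·2^(1−C(4,2)) = 63/16 ≈ 3.93750.


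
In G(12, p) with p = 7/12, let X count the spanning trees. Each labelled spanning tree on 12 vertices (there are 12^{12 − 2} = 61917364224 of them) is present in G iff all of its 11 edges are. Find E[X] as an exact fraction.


K_12 has 12^{12 − 2} = 61917364224 labelled spanning trees.
For each such spanning tree H, let X_H = 1 if all 11 edges of H are present in G. Then P[X_H = 1] = p^{11} = (7/12)^{11} = 1977326743/743008370688.
Summing the indicators: E[X] = Σ_H E[X_H] = 61917364224 · p^{11} = 61917364224 · 1977326743/743008370688 = 1977326743/12.
Numerically: E[X] ≈ 1.6478e+08.

E[X] = 61917364224 · (7/12)^{11} = 1977326743/12 ≈ 1.6478e+08.


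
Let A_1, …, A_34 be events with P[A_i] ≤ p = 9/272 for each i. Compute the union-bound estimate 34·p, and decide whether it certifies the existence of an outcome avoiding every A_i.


Union bound: P[∪_{i=1}^{34} A_i] ≤ Σ_i P[A_i] ≤ 34·p = 34·(9/272) = 9/8.
Numerically: 9/8 ≈ 1.125000.
Is 9/8 < 1? NO.
Since the bound 9/8 is ≥ 1, the union bound is uninformative here; it does NOT by itself certify existence.

34·p = 9/8 ≈ 1.125000; existence NOT certified by the union bound.


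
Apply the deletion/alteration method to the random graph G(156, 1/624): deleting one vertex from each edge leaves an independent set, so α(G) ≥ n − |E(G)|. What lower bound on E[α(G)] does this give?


E[|E(G)|] = C(156, 2)·p = 12090 · (1/624) = 155/8.
E[α(G)] ≥ n − E[|E(G)|] = 156 − 155/8 = 1093/8.
Numerically: ≈ 136.62500.
(This is only a lower bound; the true E[α(G)] may be larger.)

E[α(G)] ≥ 1093/8 ≈ 136.62500.


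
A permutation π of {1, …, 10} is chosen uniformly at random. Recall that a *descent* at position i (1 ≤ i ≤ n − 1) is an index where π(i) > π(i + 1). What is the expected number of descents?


Write X = Σ X_I over i = 1, …, 9, with X_I the indicator of one descent.
There are 9 indicators.
For each fixed i, the pair (π(i), π(i+1)) is a uniformly random ordered pair of distinct values from {1, …, 10}; by symmetry P[π(i) > π(i+1)] = 1/2.
By linearity: E[X] = 9 · (1/2) = (10 − 1) · (1/2) = 9/2 ≈ 4.500000.

E[X] = 9/2 = 4.500000.


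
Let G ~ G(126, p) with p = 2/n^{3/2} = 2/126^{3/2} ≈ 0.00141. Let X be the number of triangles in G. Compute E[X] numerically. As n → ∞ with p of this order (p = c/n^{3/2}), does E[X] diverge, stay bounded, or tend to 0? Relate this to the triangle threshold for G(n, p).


Number of potential triangles: C(126, 3) = 325500.
Each occurs with probability p³ ≈ (0.00141)³ ≈ 2.82763e-09.
By linearity: E[X] = C(126, 3)·p³ ≈ 325500 · 2.82763e-09 ≈ 0.001.
Since α = 3/2 > 1, p = c/n^{3/2} = o(1/n) is below the triangle threshold p ~ 1/n. Asymptotically E[X] ~ (c³/6)·n^{3(1−α)} = (2³/6)·n^{-1.5} → 0, so by Markov's inequality G has no triangles w.h.p.

E[X] ≈ 0.001; in regime p = Θ(1/n^{3/2}) E[X] tends to 0 (below the triangle threshold p ~ 1/n).


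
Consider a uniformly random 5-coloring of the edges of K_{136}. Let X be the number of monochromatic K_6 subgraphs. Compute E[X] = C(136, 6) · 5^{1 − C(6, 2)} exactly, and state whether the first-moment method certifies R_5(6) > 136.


E[X] = C(136, 6) · 5^{1 − 15} = 7858539612 · 5^{−14} = 7858539612/6103515625.
As a reduced fraction: E[X] = 7858539612/6103515625 ≈ 1.2875431.
Is E[X] < 1? NO.
Since E[X] ≥ 1, the first-moment bound is inconclusive at n = 136; it does NOT by itself certify R_5(6) > 136.

E[X] = 7858539612/6103515625 ≈ 1.2875431; E[X] ≥ 1; first-moment method inconclusive here.


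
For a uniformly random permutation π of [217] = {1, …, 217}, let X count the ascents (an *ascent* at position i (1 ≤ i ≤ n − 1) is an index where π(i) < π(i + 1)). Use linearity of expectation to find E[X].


Write X = Σ X_I over i = 1, …, 216, with X_I the indicator of one ascent.
There are 216 indicators.
For each fixed i, the pair (π(i), π(i+1)) is a uniformly random ordered pair of distinct values from {1, …, 217}; by symmetry P[π(i) < π(i+1)] = 1/2.
By linearity: E[X] = 216 · (1/2) = (217 − 1) · (1/2) = 108 ≈ 108.0000.

E[X] = 108 = 108.0000.


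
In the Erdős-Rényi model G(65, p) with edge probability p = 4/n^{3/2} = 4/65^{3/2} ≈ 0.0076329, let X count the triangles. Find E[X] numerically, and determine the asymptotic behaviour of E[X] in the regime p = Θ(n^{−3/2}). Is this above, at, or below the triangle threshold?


Number of potential triangles: C(65, 3) = 43680.
Each occurs with probability p³ ≈ (0.0076329)³ ≈ 4.4470281e-07.
By linearity: E[X] = C(65, 3)·p³ ≈ 43680 · 4.4470281e-07 ≈ 0.01942.
Since α = 3/2 > 1, p = c/n^{3/2} = o(1/n) is below the triangle threshold p ~ 1/n. Asymptotically E[X] ~ (c³/6)·n^{3(1−α)} = (4³/6)·n^{-1.5} → 0, so by Markov's inequality G has no triangles w.h.p.

E[X] ≈ 0.01942; in regime p = Θ(1/n^{3/2}) E[X] tends to 0 (below the triangle threshold p ~ 1/n).


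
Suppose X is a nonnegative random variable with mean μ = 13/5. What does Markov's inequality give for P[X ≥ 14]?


μ = E[X] = 13/5, a = 14.
Markov: P[X ≥ 14] ≤ μ/a = (13/5)/14 = 13/70.
Numerically: ≈ 0.186.
(Since a = 14 > μ = 2.600, the bound 13/70 is < 1 and informative.)

P[X ≥ 14] ≤ 13/70 ≈ 0.186.


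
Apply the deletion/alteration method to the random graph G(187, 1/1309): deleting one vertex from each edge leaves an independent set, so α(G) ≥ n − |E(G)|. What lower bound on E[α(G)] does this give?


E[|E(G)|] = C(187, 2)·p = 17391 · (1/1309) = 93/7.
E[α(G)] ≥ n − E[|E(G)|] = 187 − 93/7 = 1216/7.
Numerically: ≈ 173.714286.
(This is only a lower bound; the true E[α(G)] may be larger.)

E[α(G)] ≥ 1216/7 ≈ 173.714286.


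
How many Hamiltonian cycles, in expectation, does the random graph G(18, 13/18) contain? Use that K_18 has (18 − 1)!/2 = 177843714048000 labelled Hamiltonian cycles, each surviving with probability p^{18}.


K_18 has (18 − 1)!/2 = 177843714048000 labelled Hamiltonian cycles.
For each such Hamiltonian cycle H, let X_H = 1 if all 18 edges of H are present in G. Then P[X_H = 1] = p^{18} = (13/18)^{18} = 112455406951957393129/39346408075296537575424.
By linearity of expectation: E[X] = Σ_H E[X_H] = 177843714048000 · p^{18} = 177843714048000 · 112455406951957393129/39346408075296537575424 = 1674446952588776589016668875/3294258113514384.
Numerically: E[X] ≈ 5.08293e+11.

E[X] = 177843714048000 · (13/18)^{18} = 1674446952588776589016668875/3294258113514384 ≈ 5.08293e+11.


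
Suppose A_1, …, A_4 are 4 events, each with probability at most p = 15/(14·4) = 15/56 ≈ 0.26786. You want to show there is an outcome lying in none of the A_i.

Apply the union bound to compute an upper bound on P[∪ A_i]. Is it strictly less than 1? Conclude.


Union bound: P[∪_{i=1}^{4} A_i] ≤ Σ_i P[A_i] ≤ 4·p = 4·(15/56) = 15/14.
Numerically: 15/14 ≈ 1.07143.
Is 15/14 < 1? NO.
Since the bound 15/14 is ≥ 1, the union bound is uninformative here; it does NOT by itself certify existence.

4·p = 15/14 ≈ 1.07143; existence NOT certified by the union bound.


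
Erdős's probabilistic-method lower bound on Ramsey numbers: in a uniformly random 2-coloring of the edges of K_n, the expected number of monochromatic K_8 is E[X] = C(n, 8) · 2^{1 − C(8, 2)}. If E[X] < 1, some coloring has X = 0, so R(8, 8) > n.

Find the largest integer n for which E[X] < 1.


We need C(n, 8) · 2^{1 − 28} < 1, i.e. C(n, 8) < 2^{28 − 1} = 134217728.
Check values of n near the boundary:
  n = 36: C(36, 8) = 30260340; 30260340 < 134217728? YES
  n = 37: C(37, 8) = 38608020; 38608020 < 134217728? YES
  n = 38: C(38, 8) = 48903492; 48903492 < 134217728? YES
  n = 39: C(39, 8) = 61523748; 61523748 < 134217728? YES
  n = 40: C(40, 8) = 76904685; 76904685 < 134217728? YES
  n = 41: C(41, 8) = 95548245; 95548245 < 134217728? YES
  n = 42: C(42, 8) = 118030185; 118030185 < 134217728? YES
  n = 43: C(43, 8) = 145008513; 145008513 < 134217728? NO
The largest n with C(n, 8) < 134217728 is n = 42 (where E[X] = 118030185/134217728 ≈ 0.879393). Hence R(8, 8) > 42, i.e. R(8, 8) ≥ 43.

Largest n = 42; hence R(8, 8) > 42.


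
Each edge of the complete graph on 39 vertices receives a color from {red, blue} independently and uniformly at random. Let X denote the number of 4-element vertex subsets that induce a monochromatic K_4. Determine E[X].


Let X = Σ_S X_S over the C(39, 4) = 82251 subsets S of size 4, where X_S = 1 if the K_4 on S is monochromatic.
For a fixed S, the K_4 on S has C(4, 2) = 6 edges. P[all 6 edges red] = (1/2)^6, and likewise for blue, so P[monochromatic] = 2·(1/2)^6 = 2^{1 − 6} = 1/32.
By linearity of expectation: E[X] = C(39, 4) · 2^{1 − 6} = 82251 · 1/32 = 82251/32.
Numerically: E[X] ≈ 2570.3438.

E[X] = C(39,4)·2^(1−C(4,2)) = 82251/32 ≈ 2570.3438.


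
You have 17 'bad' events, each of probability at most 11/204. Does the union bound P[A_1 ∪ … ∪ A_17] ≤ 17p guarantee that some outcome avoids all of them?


Union bound: P[∪_{i=1}^{17} A_i] ≤ Σ_i P[A_i] ≤ 17·p = 17·(11/204) = 11/12.
Numerically: 11/12 ≈ 0.91667.
Is 11/12 < 1? YES.
Since P[∪ A_i] ≤ 11/12 < 1, the complement has P[∩ A_i^c] ≥ 1 − 11/12 = 1/12 > 0, so some outcome avoids every A_i.

17·p = 11/12 ≈ 0.91667; existence CERTIFIED by the union bound.


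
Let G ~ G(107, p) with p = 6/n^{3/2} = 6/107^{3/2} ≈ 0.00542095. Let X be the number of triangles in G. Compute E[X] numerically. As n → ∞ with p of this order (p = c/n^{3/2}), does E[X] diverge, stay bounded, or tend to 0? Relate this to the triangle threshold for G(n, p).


Number of potential triangles: C(107, 3) = 198485.
Each occurs with probability p³ ≈ (0.00542095)³ ≈ 1.59304026e-07.
By linearity: E[X] = C(107, 3)·p³ ≈ 198485 · 1.59304026e-07 ≈ 0.031619.
Since α = 3/2 > 1, p = c/n^{3/2} = o(1/n) is below the triangle threshold p ~ 1/n. Asymptotically E[X] ~ (c³/6)·n^{3(1−α)} = (6³/6)·n^{-1.5} → 0, so by Markov's inequality G has no triangles w.h.p.

E[X] ≈ 0.031619; in regime p = Θ(1/n^{3/2}) E[X] tends to 0 (below the triangle threshold p ~ 1/n).


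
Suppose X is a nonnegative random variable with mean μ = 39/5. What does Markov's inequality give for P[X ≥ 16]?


μ = E[X] = 39/5, a = 16.
Markov: P[X ≥ 16] ≤ μ/a = (39/5)/16 = 39/80.
Numerically: ≈ 0.4875.
(Since a = 16 > μ = 7.8000, the bound 39/80 is < 1 and informative.)

P[X ≥ 16] ≤ 39/80 ≈ 0.4875.


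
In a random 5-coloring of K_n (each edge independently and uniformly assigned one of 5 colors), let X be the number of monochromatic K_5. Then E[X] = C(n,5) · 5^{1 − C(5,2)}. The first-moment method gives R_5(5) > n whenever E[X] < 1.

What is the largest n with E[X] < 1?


We need C(n, 5) · 5^{1 − 10} < 1, i.e. C(n, 5) < 5^{10 − 1} = 1953125.
Check values of n near the boundary:
  n = 48: C(48, 5) = 1712304; 1712304 < 1953125? YES
  n = 49: C(49, 5) = 1906884; 1906884 < 1953125? YES
  n = 50: C(50, 5) = 2118760; 2118760 < 1953125? NO
  n = 51: C(51, 5) = 2349060; 2349060 < 1953125? NO
  n = 52: C(52, 5) = 2598960; 2598960 < 1953125? NO
The largest n with C(n, 5) < 1953125 is n = 49 (where E[X] = 1906884/1953125 ≈ 0.9763). Hence R_5(5) > 49, i.e. R_5(5) ≥ 50.

Largest n = 49; hence R_5(5) > 49.


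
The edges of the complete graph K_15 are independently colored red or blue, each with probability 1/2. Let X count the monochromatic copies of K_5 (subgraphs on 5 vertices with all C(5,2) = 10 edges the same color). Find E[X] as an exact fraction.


Let X = Σ_S X_S over the C(15, 5) = 3003 subsets S of size 5, where X_S = 1 if the K_5 on S is monochromatic.
For a fixed S, the K_5 on S has C(5, 2) = 10 edges. P[all 10 edges red] = (1/2)^10, and likewise for blue, so P[monochromatic] = 2·(1/2)^10 = 2^{1 − 10} = 1/512.
Summing: E[X] = C(15, 5) · 2^{1 − 10} = 3003 · 1/512 = 3003/512.
Numerically: E[X] ≈ 5.86523.

E[X] = C(15,5)·2^(1−C(5,2)) = 3003/512 ≈ 5.86523.


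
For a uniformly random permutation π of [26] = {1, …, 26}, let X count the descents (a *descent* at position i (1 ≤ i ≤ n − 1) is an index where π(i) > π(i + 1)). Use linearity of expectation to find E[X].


Write X = Σ X_I over i = 1, …, 25, with X_I the indicator of one descent.
There are 25 indicators.
For each fixed i, the pair (π(i), π(i+1)) is a uniformly random ordered pair of distinct values from {1, …, 26}; by symmetry P[π(i) > π(i+1)] = 1/2.
By linearity: E[X] = 25 · (1/2) = (26 − 1) · (1/2) = 25/2 ≈ 12.500.

E[X] = 25/2 = 12.500.


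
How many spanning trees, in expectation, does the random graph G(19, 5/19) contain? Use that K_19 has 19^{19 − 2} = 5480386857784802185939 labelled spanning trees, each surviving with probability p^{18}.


K_19 has 19^{19 − 2} = 5480386857784802185939 labelled spanning trees.
For each such spanning tree H, let X_H = 1 if all 18 edges of H are present in G. Then P[X_H = 1] = p^{18} = (5/19)^{18} = 3814697265625/104127350297911241532841.
Summing the indicators: E[X] = Σ_H E[X_H] = 5480386857784802185939 · p^{18} = 5480386857784802185939 · 3814697265625/104127350297911241532841 = 3814697265625/19.
Numerically: E[X] ≈ 2.01e+11.

E[X] = 5480386857784802185939 · (5/19)^{18} = 3814697265625/19 ≈ 2.01e+11.


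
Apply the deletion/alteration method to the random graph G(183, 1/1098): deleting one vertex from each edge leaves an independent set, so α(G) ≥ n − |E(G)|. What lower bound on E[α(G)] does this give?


E[|E(G)|] = C(183, 2)·p = 16653 · (1/1098) = 91/6.
E[α(G)] ≥ n − E[|E(G)|] = 183 − 91/6 = 1007/6.
Numerically: ≈ 167.833333.
(This is only a lower bound; the true E[α(G)] may be larger.)

E[α(G)] ≥ 1007/6 ≈ 167.833333.


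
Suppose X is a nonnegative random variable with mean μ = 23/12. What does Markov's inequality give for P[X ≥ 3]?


μ = E[X] = 23/12, a = 3.
Markov: P[X ≥ 3] ≤ μ/a = (23/12)/3 = 23/36.
Numerically: ≈ 0.63889.
(Since a = 3 > μ = 1.91667, the bound 23/36 is < 1 and informative.)

P[X ≥ 3] ≤ 23/36 ≈ 0.63889.


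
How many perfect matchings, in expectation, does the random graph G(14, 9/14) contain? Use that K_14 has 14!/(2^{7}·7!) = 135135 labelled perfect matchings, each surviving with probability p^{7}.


K_14 has 14!/(2^{7}·7!) = 135135 labelled perfect matchings.
For each such perfect matching H, let X_H = 1 if all 7 edges of H are present in G. Then P[X_H = 1] = p^{7} = (9/14)^{7} = 4782969/105413504.
By linearity of expectation: E[X] = Σ_H E[X_H] = 135135 · p^{7} = 135135 · 4782969/105413504 = 92335216545/15059072.
Numerically: E[X] ≈ 6131.53.

E[X] = 135135 · (9/14)^{7} = 92335216545/15059072 ≈ 6131.53.


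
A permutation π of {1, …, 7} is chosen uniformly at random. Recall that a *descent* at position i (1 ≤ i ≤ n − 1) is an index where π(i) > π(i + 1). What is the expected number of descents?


Write X = Σ X_I over i = 1, …, 6, with X_I the indicator of one descent.
There are 6 indicators.
For each fixed i, the pair (π(i), π(i+1)) is a uniformly random ordered pair of distinct values from {1, …, 7}; by symmetry P[π(i) > π(i+1)] = 1/2.
By linearity: E[X] = 6 · (1/2) = (7 − 1) · (1/2) = 3 ≈ 3.000000.

E[X] = 3 = 3.000000.


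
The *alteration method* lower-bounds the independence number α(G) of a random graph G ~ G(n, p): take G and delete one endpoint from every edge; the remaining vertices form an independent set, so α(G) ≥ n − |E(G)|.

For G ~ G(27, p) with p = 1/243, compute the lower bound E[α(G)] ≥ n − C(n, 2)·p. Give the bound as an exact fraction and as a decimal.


E[|E(G)|] = C(27, 2)·p = 351 · (1/243) = 13/9.
E[α(G)] ≥ n − E[|E(G)|] = 27 − 13/9 = 230/9.
Numerically: ≈ 25.555556.
(This is only a lower bound; the true E[α(G)] may be larger.)

E[α(G)] ≥ 230/9 ≈ 25.555556.


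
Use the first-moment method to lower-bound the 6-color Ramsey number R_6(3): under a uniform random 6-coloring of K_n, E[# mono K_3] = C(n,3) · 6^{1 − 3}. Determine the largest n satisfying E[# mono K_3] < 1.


We need C(n, 3) · 6^{1 − 3} < 1, i.e. C(n, 3) < 6^{3 − 1} = 36.
Check values of n near the boundary:
  n = 3: C(3, 3) = 1; 1 < 36? YES
  n = 4: C(4, 3) = 4; 4 < 36? YES
  n = 5: C(5, 3) = 10; 10 < 36? YES
  n = 6: C(6, 3) = 20; 20 < 36? YES
  n = 7: C(7, 3) = 35; 35 < 36? YES
  n = 8: C(8, 3) = 56; 56 < 36? NO
  n = 9: C(9, 3) = 84; 84 < 36? NO
The largest n with C(n, 3) < 36 is n = 7 (where E[X] = 35/36 ≈ 0.9722). Hence R_6(3) > 7, i.e. R_6(3) ≥ 8.

Largest n = 7; hence R_6(3) > 7.


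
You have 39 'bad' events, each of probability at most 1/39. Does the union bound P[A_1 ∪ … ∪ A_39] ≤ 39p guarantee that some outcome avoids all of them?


Union bound: P[∪_{i=1}^{39} A_i] ≤ Σ_i P[A_i] ≤ 39·p = 39·(1/39) = 1.
Numerically: 1 ≈ 1.000.
Is 1 < 1? NO.
Since the bound 1 is ≥ 1, the union bound is uninformative here; it does NOT by itself certify existence.

39·p = 1 ≈ 1.000; existence NOT certified by the union bound.


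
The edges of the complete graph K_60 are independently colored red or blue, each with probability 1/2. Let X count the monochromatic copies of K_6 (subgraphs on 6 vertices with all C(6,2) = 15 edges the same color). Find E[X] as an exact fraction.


Let X = Σ_S X_S over the C(60, 6) = 50063860 subsets S of size 6, where X_S = 1 if the K_6 on S is monochromatic.
For a fixed S, the K_6 on S has C(6, 2) = 15 edges. P[all 15 edges red] = (1/2)^15, and likewise for blue, so P[monochromatic] = 2·(1/2)^15 = 2^{1 − 15} = 1/16384.
By linearity: E[X] = C(60, 6) · 2^{1 − 15} = 50063860 · 1/16384 = 12515965/4096.
Numerically: E[X] ≈ 3055.65552.

E[X] = C(60,6)·2^(1−C(6,2)) = 12515965/4096 ≈ 3055.65552.


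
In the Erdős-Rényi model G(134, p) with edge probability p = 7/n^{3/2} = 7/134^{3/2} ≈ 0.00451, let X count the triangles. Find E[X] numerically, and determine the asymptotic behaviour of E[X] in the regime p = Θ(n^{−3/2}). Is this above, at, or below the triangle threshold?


Number of potential triangles: C(134, 3) = 392084.
Each occurs with probability p³ ≈ (0.00451)³ ≈ 9.19015e-08.
By linearity: E[X] = C(134, 3)·p³ ≈ 392084 · 9.19015e-08 ≈ 0.036.
Since α = 3/2 > 1, p = c/n^{3/2} = o(1/n) is below the triangle threshold p ~ 1/n. Asymptotically E[X] ~ (c³/6)·n^{3(1−α)} = (7³/6)·n^{-1.5} → 0, so by Markov's inequality G has no triangles w.h.p.

E[X] ≈ 0.036; in regime p = Θ(1/n^{3/2}) E[X] tends to 0 (below the triangle threshold p ~ 1/n).


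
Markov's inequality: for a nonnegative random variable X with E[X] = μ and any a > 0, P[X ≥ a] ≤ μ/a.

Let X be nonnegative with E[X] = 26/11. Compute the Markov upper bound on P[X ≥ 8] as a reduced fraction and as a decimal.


μ = E[X] = 26/11, a = 8.
Markov: P[X ≥ 8] ≤ μ/a = (26/11)/8 = 13/44.
Numerically: ≈ 0.295455.
(Since a = 8 > μ = 2.363636, the bound 13/44 is < 1 and informative.)

P[X ≥ 8] ≤ 13/44 ≈ 0.295455.


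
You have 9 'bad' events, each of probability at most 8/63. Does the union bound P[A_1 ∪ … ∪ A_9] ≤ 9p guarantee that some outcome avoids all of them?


Union bound: P[∪_{i=1}^{9} A_i] ≤ Σ_i P[A_i] ≤ 9·p = 9·(8/63) = 8/7.
Numerically: 8/7 ≈ 1.143.
Is 8/7 < 1? NO.
Since the bound 8/7 is ≥ 1, the union bound is uninformative here; it does NOT by itself certify existence.

9·p = 8/7 ≈ 1.143; existence NOT certified by the union bound.


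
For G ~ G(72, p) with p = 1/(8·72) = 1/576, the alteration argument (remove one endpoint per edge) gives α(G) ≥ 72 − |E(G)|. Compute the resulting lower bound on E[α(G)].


E[|E(G)|] = C(72, 2)·p = 2556 · (1/576) = 71/16.
E[α(G)] ≥ n − E[|E(G)|] = 72 − 71/16 = 1081/16.
Numerically: ≈ 67.562.
(This is only a lower bound; the true E[α(G)] may be larger.)

E[α(G)] ≥ 1081/16 ≈ 67.562.


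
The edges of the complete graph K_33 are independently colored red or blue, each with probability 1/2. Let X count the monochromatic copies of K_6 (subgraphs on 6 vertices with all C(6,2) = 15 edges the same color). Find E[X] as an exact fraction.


Let X = Σ_S X_S over the C(33, 6) = 1107568 subsets S of size 6, where X_S = 1 if the K_6 on S is monochromatic.
For a fixed S, the K_6 on S has C(6, 2) = 15 edges. P[all 15 edges red] = (1/2)^15, and likewise for blue, so P[monochromatic] = 2·(1/2)^15 = 2^{1 − 15} = 1/16384.
By linearity of expectation: E[X] = C(33, 6) · 2^{1 − 15} = 1107568 · 1/16384 = 69223/1024.
Numerically: E[X] ≈ 67.600586.

E[X] = C(33,6)·2^(1−C(6,2)) = 69223/1024 ≈ 67.600586.


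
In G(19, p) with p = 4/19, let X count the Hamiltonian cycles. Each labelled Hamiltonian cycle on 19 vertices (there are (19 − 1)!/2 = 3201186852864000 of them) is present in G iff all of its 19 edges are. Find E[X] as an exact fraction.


K_19 has (19 − 1)!/2 = 3201186852864000 labelled Hamiltonian cycles.
For each such Hamiltonian cycle H, let X_H = 1 if all 19 edges of H are present in G. Then P[X_H = 1] = p^{19} = (4/19)^{19} = 274877906944/1978419655660313589123979.
By linearity of expectation: E[X] = Σ_H E[X_H] = 3201186852864000 · p^{19} = 3201186852864000 · 274877906944/1978419655660313589123979 = 879935541851906811887616000/1978419655660313589123979.
Numerically: E[X] ≈ 444.8.

E[X] = 3201186852864000 · (4/19)^{19} = 879935541851906811887616000/1978419655660313589123979 ≈ 444.8.


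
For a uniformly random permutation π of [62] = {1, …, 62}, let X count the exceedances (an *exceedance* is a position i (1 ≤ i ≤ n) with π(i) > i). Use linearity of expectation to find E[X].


Write X = Σ_{i=1}^{62} X_i, where X_i = 1_{π(i) > i}.
For each fixed i, π(i) is uniform over {1, …, 62} (marginal of a uniform permutation), so P[π(i) > i] = (n − i)/n. Summing: Σ_{i=1}^{62} (n − i)/n = (0 + 1 + … + 61)/62 = 62(62 − 1)/(2·62) = (62 − 1)/2.
Hence E[X] = Σ_{i=1}^{62} (62 − i)/62 = 61/2 ≈ 30.5000.

E[X] = 61/2 = 30.5000.


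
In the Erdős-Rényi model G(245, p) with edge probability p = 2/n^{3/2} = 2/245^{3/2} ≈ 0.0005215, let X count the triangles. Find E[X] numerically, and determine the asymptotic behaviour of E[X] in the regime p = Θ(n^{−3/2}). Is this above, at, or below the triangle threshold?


Number of potential triangles: C(245, 3) = 2421090.
Each occurs with probability p³ ≈ (0.0005215)³ ≈ 1.418543e-10.
By linearity: E[X] = C(245, 3)·p³ ≈ 2421090 · 1.418543e-10 ≈ 0.0003.
Since α = 3/2 > 1, p = c/n^{3/2} = o(1/n) is below the triangle threshold p ~ 1/n. Asymptotically E[X] ~ (c³/6)·n^{3(1−α)} = (2³/6)·n^{-1.5} → 0, so by Markov's inequality G has no triangles w.h.p.

E[X] ≈ 0.0003; in regime p = Θ(1/n^{3/2}) E[X] tends to 0 (below the triangle threshold p ~ 1/n).


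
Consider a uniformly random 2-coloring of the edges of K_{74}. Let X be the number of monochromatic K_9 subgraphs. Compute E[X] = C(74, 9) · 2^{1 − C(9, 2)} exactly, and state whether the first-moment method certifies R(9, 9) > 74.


E[X] = C(74, 9) · 2^{1 − 36} = 110524147514 · 2^{−35} = 110524147514/34359738368.
As a reduced fraction: E[X] = 55262073757/17179869184 ≈ 3.2167.
Is E[X] < 1? NO.
Since E[X] ≥ 1, the first-moment bound is inconclusive at n = 74; it does NOT by itself certify R(9, 9) > 74.

E[X] = 55262073757/17179869184 ≈ 3.2167; E[X] ≥ 1; first-moment method inconclusive here.


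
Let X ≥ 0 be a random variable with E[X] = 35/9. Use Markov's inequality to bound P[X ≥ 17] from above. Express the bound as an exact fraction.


μ = E[X] = 35/9, a = 17.
Markov: P[X ≥ 17] ≤ μ/a = (35/9)/17 = 35/153.
Numerically: ≈ 0.2288.
(Since a = 17 > μ = 3.8889, the bound 35/153 is < 1 and informative.)

P[X ≥ 17] ≤ 35/153 ≈ 0.2288.


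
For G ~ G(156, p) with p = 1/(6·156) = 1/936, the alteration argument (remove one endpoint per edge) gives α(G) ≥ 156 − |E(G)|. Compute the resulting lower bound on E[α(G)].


E[|E(G)|] = C(156, 2)·p = 12090 · (1/936) = 155/12.
E[α(G)] ≥ n − E[|E(G)|] = 156 − 155/12 = 1717/12.
Numerically: ≈ 143.083333.
(This is only a lower bound; the true E[α(G)] may be larger.)

E[α(G)] ≥ 1717/12 ≈ 143.083333.


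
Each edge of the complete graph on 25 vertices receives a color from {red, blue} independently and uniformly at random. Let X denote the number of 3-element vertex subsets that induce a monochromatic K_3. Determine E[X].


Let X = Σ_S X_S over the C(25, 3) = 2300 subsets S of size 3, where X_S = 1 if the K_3 on S is monochromatic.
For a fixed S, the K_3 on S has C(3, 2) = 3 edges. P[all 3 edges red] = (1/2)^3, and likewise for blue, so P[monochromatic] = 2·(1/2)^3 = 2^{1 − 3} = 1/4.
By linearity of expectation: E[X] = C(25, 3) · 2^{1 − 3} = 2300 · 1/4 = 575.
Numerically: E[X] ≈ 575.000000.

E[X] = C(25,3)·2^(1−C(3,2)) = 575 ≈ 575.000000.


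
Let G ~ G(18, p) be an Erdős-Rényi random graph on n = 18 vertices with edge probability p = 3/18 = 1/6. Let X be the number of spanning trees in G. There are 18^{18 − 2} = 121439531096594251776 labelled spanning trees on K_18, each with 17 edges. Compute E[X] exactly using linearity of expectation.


K_18 has 18^{18 − 2} = 121439531096594251776 labelled spanning trees.
For each such spanning tree H, let X_H = 1 if all 17 edges of H are present in G. Then P[X_H = 1] = p^{17} = (1/6)^{17} = 1/16926659444736.
By linearity: E[X] = Σ_H E[X_H] = 121439531096594251776 · p^{17} = 121439531096594251776 · 1/16926659444736 = 14348907/2.
Numerically: E[X] ≈ 7.17e+06.

E[X] = 121439531096594251776 · (1/6)^{17} = 14348907/2 ≈ 7.17e+06.


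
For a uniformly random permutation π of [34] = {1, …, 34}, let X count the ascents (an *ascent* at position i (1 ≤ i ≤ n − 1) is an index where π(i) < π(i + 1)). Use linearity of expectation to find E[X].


Write X = Σ X_I over i = 1, …, 33, with X_I the indicator of one ascent.
There are 33 indicators.
For each fixed i, the pair (π(i), π(i+1)) is a uniformly random ordered pair of distinct values from {1, …, 34}; by symmetry P[π(i) < π(i+1)] = 1/2.
By linearity: E[X] = 33 · (1/2) = (34 − 1) · (1/2) = 33/2 ≈ 16.500.

E[X] = 33/2 = 16.500.


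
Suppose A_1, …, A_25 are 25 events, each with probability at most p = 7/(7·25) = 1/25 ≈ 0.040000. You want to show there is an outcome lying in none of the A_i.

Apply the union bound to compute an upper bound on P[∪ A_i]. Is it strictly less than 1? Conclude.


Union bound: P[∪_{i=1}^{25} A_i] ≤ Σ_i P[A_i] ≤ 25·p = 25·(1/25) = 1.
Numerically: 1 ≈ 1.000000.
Is 1 < 1? NO.
Since the bound 1 is ≥ 1, the union bound is uninformative here; it does NOT by itself certify existence.

25·p = 1 ≈ 1.000000; existence NOT certified by the union bound.


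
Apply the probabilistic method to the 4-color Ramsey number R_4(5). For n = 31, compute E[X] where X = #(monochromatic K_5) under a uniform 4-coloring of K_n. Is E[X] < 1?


E[X] = C(31, 5) · 4^{1 − 10} = 169911 · 4^{−9} = 169911/262144.
As a reduced fraction: E[X] = 169911/262144 ≈ 0.6481590.
Is E[X] < 1? YES.
Since E[X] < 1, there exists a 4-coloring of K_{31} with no monochromatic K_5; hence R_4(5) > 31.

E[X] = 169911/262144 ≈ 0.6481590; E[X] < 1, so R_4(5) > 31.


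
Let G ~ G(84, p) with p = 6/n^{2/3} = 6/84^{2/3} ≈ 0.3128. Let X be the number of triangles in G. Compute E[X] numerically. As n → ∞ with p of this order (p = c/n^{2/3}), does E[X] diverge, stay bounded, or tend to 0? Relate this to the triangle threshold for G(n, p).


Number of potential triangles: C(84, 3) = 95284.
Each occurs with probability p³ ≈ (0.3128)³ ≈ 3.061224e-02.
By linearity: E[X] = C(84, 3)·p³ ≈ 95284 · 3.061224e-02 ≈ 2916.8571.
Since α = 2/3 < 1, p = c/n^{2/3} ≫ 1/n is above the triangle threshold p ~ 1/n. Asymptotically E[X] ~ (c³/6)·n^{3(1−α)} = (6³/6)·n^{1} → ∞; triangles are abundant w.h.p.

E[X] ≈ 2916.8571; in regime p = Θ(1/n^{2/3}) E[X] diverges (above the triangle threshold p ~ 1/n).


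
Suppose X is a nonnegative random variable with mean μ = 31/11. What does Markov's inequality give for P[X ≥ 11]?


μ = E[X] = 31/11, a = 11.
Markov: P[X ≥ 11] ≤ μ/a = (31/11)/11 = 31/121.
Numerically: ≈ 0.256198.
(Since a = 11 > μ = 2.818182, the bound 31/121 is < 1 and informative.)

P[X ≥ 11] ≤ 31/121 ≈ 0.256198.


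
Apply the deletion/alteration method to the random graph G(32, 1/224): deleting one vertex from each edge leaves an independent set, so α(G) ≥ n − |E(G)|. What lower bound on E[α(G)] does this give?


E[|E(G)|] = C(32, 2)·p = 496 · (1/224) = 31/14.
E[α(G)] ≥ n − E[|E(G)|] = 32 − 31/14 = 417/14.
Numerically: ≈ 29.7857.
(This is only a lower bound; the true E[α(G)] may be larger.)

E[α(G)] ≥ 417/14 ≈ 29.7857.


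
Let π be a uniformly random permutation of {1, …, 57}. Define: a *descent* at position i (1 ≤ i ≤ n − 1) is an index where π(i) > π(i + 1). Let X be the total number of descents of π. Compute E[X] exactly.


Write X = Σ X_I over i = 1, …, 56, with X_I the indicator of one descent.
There are 56 indicators.
For each fixed i, the pair (π(i), π(i+1)) is a uniformly random ordered pair of distinct values from {1, …, 57}; by symmetry P[π(i) > π(i+1)] = 1/2.
By linearity: E[X] = 56 · (1/2) = (57 − 1) · (1/2) = 28 ≈ 28.0000.

E[X] = 28 = 28.0000.


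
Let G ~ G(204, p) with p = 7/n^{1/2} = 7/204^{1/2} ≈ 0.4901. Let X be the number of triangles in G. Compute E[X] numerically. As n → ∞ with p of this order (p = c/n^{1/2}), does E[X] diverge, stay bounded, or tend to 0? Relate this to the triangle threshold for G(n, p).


Number of potential triangles: C(204, 3) = 1394204.
Each occurs with probability p³ ≈ (0.4901)³ ≈ 1.177196e-01.
By linearity: E[X] = C(204, 3)·p³ ≈ 1394204 · 1.177196e-01 ≈ 164125.1717.
Since α = 1/2 < 1, p = c/n^{1/2} ≫ 1/n is above the triangle threshold p ~ 1/n. Asymptotically E[X] ~ (c³/6)·n^{3(1−α)} = (7³/6)·n^{1.5} → ∞; triangles are abundant w.h.p.

E[X] ≈ 164125.1717; in regime p = Θ(1/n^{1/2}) E[X] diverges (above the triangle threshold p ~ 1/n).


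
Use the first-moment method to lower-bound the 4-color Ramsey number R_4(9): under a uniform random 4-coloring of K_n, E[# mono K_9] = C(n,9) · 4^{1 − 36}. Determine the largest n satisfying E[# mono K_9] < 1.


We need C(n, 9) · 4^{1 − 36} < 1, i.e. C(n, 9) < 4^{36 − 1} = 1180591620717411303424.
Check values of n near the boundary:
  n = 911: C(911, 9) = 1144686900492291197405; 1144686900492291197405 < 1180591620717411303424? YES
  n = 912: C(912, 9) = 1156095740032081475120; 1156095740032081475120 < 1180591620717411303424? YES
  n = 913: C(913, 9) = 1167605542753639808390; 1167605542753639808390 < 1180591620717411303424? YES
  n = 914: C(914, 9) = 1179217089587653905932; 1179217089587653905932 < 1180591620717411303424? YES
  n = 915: C(915, 9) = 1190931166636537885130; 1190931166636537885130 < 1180591620717411303424? NO
  n = 916: C(916, 9) = 1202748565202942340440; 1202748565202942340440 < 1180591620717411303424? NO
The largest n with C(n, 9) < 1180591620717411303424 is n = 914 (where E[X] = 294804272396913476483/295147905179352825856 ≈ 0.999). Hence R_4(9) > 914, i.e. R_4(9) ≥ 915.

Largest n = 914; hence R_4(9) > 914.


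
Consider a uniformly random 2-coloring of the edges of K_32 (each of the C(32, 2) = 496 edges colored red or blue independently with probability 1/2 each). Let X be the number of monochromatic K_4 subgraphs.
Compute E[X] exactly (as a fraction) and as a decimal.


Let X = Σ_S X_S over the C(32, 4) = 35960 subsets S of size 4, where X_S = 1 if the K_4 on S is monochromatic.
For a fixed S, the K_4 on S has C(4, 2) = 6 edges. P[all 6 edges red] = (1/2)^6, and likewise for blue, so P[monochromatic] = 2·(1/2)^6 = 2^{1 − 6} = 1/32.
By linearity of expectation: E[X] = C(32, 4) · 2^{1 − 6} = 35960 · 1/32 = 4495/4.
Numerically: E[X] ≈ 1123.75000.

E[X] = C(32,4)·2^(1−C(4,2)) = 4495/4 ≈ 1123.75000.


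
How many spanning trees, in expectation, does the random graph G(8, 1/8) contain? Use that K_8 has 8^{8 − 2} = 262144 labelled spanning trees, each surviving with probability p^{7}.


K_8 has 8^{8 − 2} = 262144 labelled spanning trees.
For each such spanning tree H, let X_H = 1 if all 7 edges of H are present in G. Then P[X_H = 1] = p^{7} = (1/8)^{7} = 1/2097152.
By linearity: E[X] = Σ_H E[X_H] = 262144 · p^{7} = 262144 · 1/2097152 = 1/8.
Numerically: E[X] ≈ 0.125.

E[X] = 262144 · (1/8)^{7} = 1/8 ≈ 0.125.


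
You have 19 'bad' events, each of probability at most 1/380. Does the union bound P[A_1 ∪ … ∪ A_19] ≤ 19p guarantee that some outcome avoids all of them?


Union bound: P[∪_{i=1}^{19} A_i] ≤ Σ_i P[A_i] ≤ 19·p = 19·(1/380) = 1/20.
Numerically: 1/20 ≈ 0.0500.
Is 1/20 < 1? YES.
Since P[∪ A_i] ≤ 1/20 < 1, the complement has P[∩ A_i^c] ≥ 1 − 1/20 = 19/20 > 0, so some outcome avoids every A_i.

19·p = 1/20 ≈ 0.0500; existence CERTIFIED by the union bound.


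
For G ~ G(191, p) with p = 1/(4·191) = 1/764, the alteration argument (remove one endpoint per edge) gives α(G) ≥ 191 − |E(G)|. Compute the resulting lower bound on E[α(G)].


E[|E(G)|] = C(191, 2)·p = 18145 · (1/764) = 95/4.
E[α(G)] ≥ n − E[|E(G)|] = 191 − 95/4 = 669/4.
Numerically: ≈ 167.250000.
(This is only a lower bound; the true E[α(G)] may be larger.)

E[α(G)] ≥ 669/4 ≈ 167.250000.


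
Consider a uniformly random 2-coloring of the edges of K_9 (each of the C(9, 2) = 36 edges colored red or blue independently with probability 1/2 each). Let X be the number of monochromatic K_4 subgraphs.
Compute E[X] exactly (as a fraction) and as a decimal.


Let X = Σ_S X_S over the C(9, 4) = 126 subsets S of size 4, where X_S = 1 if the K_4 on S is monochromatic.
For a fixed S, the K_4 on S has C(4, 2) = 6 edges. P[all 6 edges red] = (1/2)^6, and likewise for blue, so P[monochromatic] = 2·(1/2)^6 = 2^{1 − 6} = 1/32.
By linearity of expectation: E[X] = C(9, 4) · 2^{1 − 6} = 126 · 1/32 = 63/16.
Numerically: E[X] ≈ 3.93750.

E[X] = C(9,4)·2^(1−C(4,2)) = 63/16 ≈ 3.93750.


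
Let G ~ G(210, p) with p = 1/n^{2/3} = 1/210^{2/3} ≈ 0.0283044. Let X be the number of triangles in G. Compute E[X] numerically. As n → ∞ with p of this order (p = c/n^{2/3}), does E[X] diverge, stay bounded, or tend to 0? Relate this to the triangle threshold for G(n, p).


Number of potential triangles: C(210, 3) = 1521520.
Each occurs with probability p³ ≈ (0.0283044)³ ≈ 2.26757370e-05.
By linearity: E[X] = C(210, 3)·p³ ≈ 1521520 · 2.26757370e-05 ≈ 34.501587.
Since α = 2/3 < 1, p = c/n^{2/3} ≫ 1/n is above the triangle threshold p ~ 1/n. Asymptotically E[X] ~ (c³/6)·n^{3(1−α)} = (1³/6)·n^{1} → ∞; triangles are abundant w.h.p.

E[X] ≈ 34.501587; in regime p = Θ(1/n^{2/3}) E[X] diverges (above the triangle threshold p ~ 1/n).


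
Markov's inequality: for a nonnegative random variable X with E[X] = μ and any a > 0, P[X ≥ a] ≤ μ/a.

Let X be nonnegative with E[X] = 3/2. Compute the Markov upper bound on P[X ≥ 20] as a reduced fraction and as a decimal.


μ = E[X] = 3/2, a = 20.
Markov: P[X ≥ 20] ≤ μ/a = (3/2)/20 = 3/40.
Numerically: ≈ 0.075000.
(Since a = 20 > μ = 1.500000, the bound 3/40 is < 1 and informative.)

P[X ≥ 20] ≤ 3/40 ≈ 0.075000.


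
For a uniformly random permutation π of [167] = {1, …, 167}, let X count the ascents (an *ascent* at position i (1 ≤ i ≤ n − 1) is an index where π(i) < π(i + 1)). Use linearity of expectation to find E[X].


Write X = Σ X_I over i = 1, …, 166, with X_I the indicator of one ascent.
There are 166 indicators.
For each fixed i, the pair (π(i), π(i+1)) is a uniformly random ordered pair of distinct values from {1, …, 167}; by symmetry P[π(i) < π(i+1)] = 1/2.
By linearity: E[X] = 166 · (1/2) = (167 − 1) · (1/2) = 83 ≈ 83.0000.

E[X] = 83 = 83.0000.


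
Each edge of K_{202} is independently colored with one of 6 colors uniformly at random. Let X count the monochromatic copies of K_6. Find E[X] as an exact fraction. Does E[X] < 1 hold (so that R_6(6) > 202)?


E[X] = C(202, 6) · 6^{1 − 15} = 87544611330 · 6^{−14} = 87544611330/78364164096.
As a reduced fraction: E[X] = 14590768555/13060694016 ≈ 1.1171511.
Is E[X] < 1? NO.
Since E[X] ≥ 1, the first-moment bound is inconclusive at n = 202; it does NOT by itself certify R_6(6) > 202.

E[X] = 14590768555/13060694016 ≈ 1.1171511; E[X] ≥ 1; first-moment method inconclusive here.


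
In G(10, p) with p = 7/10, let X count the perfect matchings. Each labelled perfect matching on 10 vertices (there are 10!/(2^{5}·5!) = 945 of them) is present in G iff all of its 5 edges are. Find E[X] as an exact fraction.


K_10 has 10!/(2^{5}·5!) = 945 labelled perfect matchings.
For each such perfect matching H, let X_H = 1 if all 5 edges of H are present in G. Then P[X_H = 1] = p^{5} = (7/10)^{5} = 16807/100000.
Summing the indicators: E[X] = Σ_H E[X_H] = 945 · p^{5} = 945 · 16807/100000 = 3176523/20000.
Numerically: E[X] ≈ 158.83.

E[X] = 945 · (7/10)^{5} = 3176523/20000 ≈ 158.83.


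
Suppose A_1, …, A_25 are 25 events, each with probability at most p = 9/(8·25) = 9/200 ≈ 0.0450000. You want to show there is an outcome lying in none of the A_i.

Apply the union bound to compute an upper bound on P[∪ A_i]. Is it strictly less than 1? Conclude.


Union bound: P[∪_{i=1}^{25} A_i] ≤ Σ_i P[A_i] ≤ 25·p = 25·(9/200) = 9/8.
Numerically: 9/8 ≈ 1.1250000.
Is 9/8 < 1? NO.
Since the bound 9/8 is ≥ 1, the union bound is uninformative here; it does NOT by itself certify existence.

25·p = 9/8 ≈ 1.1250000; existence NOT certified by the union bound.


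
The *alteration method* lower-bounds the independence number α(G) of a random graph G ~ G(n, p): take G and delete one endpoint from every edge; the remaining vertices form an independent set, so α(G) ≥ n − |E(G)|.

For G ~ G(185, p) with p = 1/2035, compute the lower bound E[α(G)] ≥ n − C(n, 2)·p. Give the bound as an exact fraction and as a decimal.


E[|E(G)|] = C(185, 2)·p = 17020 · (1/2035) = 92/11.
E[α(G)] ≥ n − E[|E(G)|] = 185 − 92/11 = 1943/11.
Numerically: ≈ 176.63636.
(This is only a lower bound; the true E[α(G)] may be larger.)

E[α(G)] ≥ 1943/11 ≈ 176.63636.


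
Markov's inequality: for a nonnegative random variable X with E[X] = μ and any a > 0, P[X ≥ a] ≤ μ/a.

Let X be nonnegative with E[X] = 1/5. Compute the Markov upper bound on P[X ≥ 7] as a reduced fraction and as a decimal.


μ = E[X] = 1/5, a = 7.
Markov: P[X ≥ 7] ≤ μ/a = (1/5)/7 = 1/35.
Numerically: ≈ 0.02857.
(Since a = 7 > μ = 0.20000, the bound 1/35 is < 1 and informative.)

P[X ≥ 7] ≤ 1/35 ≈ 0.02857.
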